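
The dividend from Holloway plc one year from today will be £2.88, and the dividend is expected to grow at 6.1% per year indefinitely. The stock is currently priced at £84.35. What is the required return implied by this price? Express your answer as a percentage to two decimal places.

9.51%

P = D₁/(r − g) ⇒ r = D₁/P + g = £2.8800/£84.35 + 0.061 = 0.034143 + 0.061 = 0.095143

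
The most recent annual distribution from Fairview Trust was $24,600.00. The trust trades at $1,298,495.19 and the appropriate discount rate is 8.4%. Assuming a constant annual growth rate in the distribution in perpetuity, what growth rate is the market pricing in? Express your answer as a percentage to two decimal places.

6.38%

P = D₀(1+g)/(r−g) ⇒ P(r−g) = D₀(1+g) ⇒ g(P+D₀) = P·r − D₀
g = (P·r − D₀)/(P + D₀) = ($1,298,495.19×0.084 − $24,600.00) / ($1,298,495.19 + $24,600.00) = 0.063845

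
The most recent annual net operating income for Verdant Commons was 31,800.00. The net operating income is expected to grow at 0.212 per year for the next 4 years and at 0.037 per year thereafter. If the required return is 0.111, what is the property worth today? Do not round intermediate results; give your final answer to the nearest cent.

D_1 = 38541.60000
D_2 = 46712.41920
D_3 = 56615.45207
D_4 = 68617.92791
Terminal value at year 4: TV = D_4×(1+g_2)/(r−g_2) = 71156.79124/0.074 = 961578.26003
P_0 = D_1/(1+r)^1 + D_2/(1+r)^2 + D_3/(1+r)^3 + D_4/(1+r)^4 + TV/(1+r)^4
    = 34690.90909 + 37844.62810 + 41285.04884 + 45038.23509 + 631143.91610 = 790002.73722

790002.74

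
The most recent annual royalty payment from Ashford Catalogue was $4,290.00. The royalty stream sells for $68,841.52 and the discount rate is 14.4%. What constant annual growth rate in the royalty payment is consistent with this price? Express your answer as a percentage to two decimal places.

7.69%

P = D₀(1+g)/(r−g) ⇒ P(r−g) = D₀(1+g) ⇒ g(P+D₀) = P·r − D₀
g = (P·r − D₀)/(P + D₀) = ($68,841.52×0.144 − $4,290.00) / ($68,841.52 + $4,290.00) = 0.076891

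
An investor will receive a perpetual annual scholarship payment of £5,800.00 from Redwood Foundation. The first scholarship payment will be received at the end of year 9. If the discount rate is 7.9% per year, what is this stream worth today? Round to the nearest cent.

Value at end of year 8: C / r = £5,800.00 / 0.079 = £73,417.7215
Discount to today: PV = £73,417.7215 / (1 + 0.079)^8 = £73,417.7215 / 1.837264 = £39,960.36

£39960.36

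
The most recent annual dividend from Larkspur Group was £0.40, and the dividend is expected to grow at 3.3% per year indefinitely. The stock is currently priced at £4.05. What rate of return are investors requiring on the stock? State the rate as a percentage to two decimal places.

13.50%

D₁ = £0.40 × 1.033 = £0.4132
P = D₁/(r − g) ⇒ r = D₁/P + g = £0.4132/£4.05 + 0.033 = 0.102025 + 0.033 = 0.135025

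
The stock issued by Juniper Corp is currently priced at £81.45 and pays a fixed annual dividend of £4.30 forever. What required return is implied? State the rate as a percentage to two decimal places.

5.28%

P = C/r ⇒ r = C/P = £4.30/£81.45 = 0.052793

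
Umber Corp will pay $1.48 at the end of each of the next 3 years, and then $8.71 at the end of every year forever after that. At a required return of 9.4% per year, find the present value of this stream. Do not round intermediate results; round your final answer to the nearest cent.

$74.49

PV of 3-year annuity: $1.48 × [1 − (1+0.094)^−3] / 0.094 = 3.71977
Perpetuity value at year 3: $8.71 / 0.094 = 92.65957
PV of perpetuity: 92.65957 / (1+0.094)^3 = 70.76823
Total PV = 3.71977 + 70.76823 = 74.48800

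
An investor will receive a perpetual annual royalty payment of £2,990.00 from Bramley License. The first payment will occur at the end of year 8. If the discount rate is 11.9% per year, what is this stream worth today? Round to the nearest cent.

Value at end of year 7: C / r = £2,990.00 / 0.119 = £25,126.0504
Discount to today: PV = £25,126.0504 / (1 + 0.119)^7 = £25,126.0504 / 2.196902 = £11,437.04

£11437.04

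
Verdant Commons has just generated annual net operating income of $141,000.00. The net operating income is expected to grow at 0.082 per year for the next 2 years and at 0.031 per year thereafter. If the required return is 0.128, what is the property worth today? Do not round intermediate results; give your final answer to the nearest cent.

D_1 = 152562.00000
D_2 = 165072.08400
Terminal value at year 2: TV = D_2×(1+g_2)/(r−g_2) = 170189.31860/0.097 = 1754529.05777
P_0 = D_1/(1+r)^1 + D_2/(1+r)^2 + TV/(1+r)^2
    = 135250.00000 + 129734.48582 + 1378930.46264 = 1643914.94845

$1643914.95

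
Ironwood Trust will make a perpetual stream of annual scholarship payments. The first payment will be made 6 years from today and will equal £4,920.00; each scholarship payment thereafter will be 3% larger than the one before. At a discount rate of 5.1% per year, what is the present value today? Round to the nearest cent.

Value at end of year 5: C₁ / (r − g) = £4,920.00 / (0.051 − 0.03) = £234,285.7143
Discount to today: PV = £234,285.7143 / (1 + 0.051)^5 = £234,285.7143 / 1.282371 = £182,697.34

£182697.34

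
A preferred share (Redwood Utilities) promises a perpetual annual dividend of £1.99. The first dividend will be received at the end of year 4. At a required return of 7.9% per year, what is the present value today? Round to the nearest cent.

£20.05

Value at end of year 3: C / r = £1.99 / 0.079 = £25.1899
Discount to today: PV = £25.1899 / (1 + 0.079)^3 = £25.1899 / 1.256216 = £20.05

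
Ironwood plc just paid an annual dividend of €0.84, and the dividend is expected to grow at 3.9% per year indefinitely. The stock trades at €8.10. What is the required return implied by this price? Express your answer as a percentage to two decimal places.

14.67%

D₁ = €0.84 × 1.039 = €0.8728
P = D₁/(r − g) ⇒ r = D₁/P + g = €0.8728/€8.10 + 0.039 = 0.107748 + 0.039 = 0.146748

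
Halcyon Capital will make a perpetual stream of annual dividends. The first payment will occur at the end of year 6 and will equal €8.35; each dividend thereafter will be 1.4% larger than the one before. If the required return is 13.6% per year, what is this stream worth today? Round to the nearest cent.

€36.18

Value at end of year 5: C₁ / (r − g) = €8.35 / (0.136 − 0.014) = €68.4426
Discount to today: PV = €68.4426 / (1 + 0.136)^5 = €68.4426 / 1.891872 = €36.18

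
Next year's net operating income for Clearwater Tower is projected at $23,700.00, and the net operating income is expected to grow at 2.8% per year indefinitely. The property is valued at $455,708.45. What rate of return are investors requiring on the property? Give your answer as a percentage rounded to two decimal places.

8.00%

P = D₁/(r − g) ⇒ r = D₁/P + g = $23,700.0000/$455,708.45 + 0.028 = 0.052007 + 0.028 = 0.080007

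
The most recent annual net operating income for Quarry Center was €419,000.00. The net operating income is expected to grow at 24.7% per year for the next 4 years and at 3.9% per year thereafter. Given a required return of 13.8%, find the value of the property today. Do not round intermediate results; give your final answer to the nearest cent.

€8457670.50

D_1 = 522493.00000
D_2 = 651548.77100
D_3 = 812481.31744
D_4 = 1013164.20284
Terminal value at year 4: TV = D_4×(1+g_2)/(r−g_2) = 1052677.60675/0.099 = 10633107.13894
P_0 = D_1/(1+r)^1 + D_2/(1+r)^2 + D_3/(1+r)^3 + D_4/(1+r)^4 + TV/(1+r)^4
    = 459132.68893 + 503109.37003 + 551298.22885 + 604102.71649 + 6340027.49937 = 8457670.50367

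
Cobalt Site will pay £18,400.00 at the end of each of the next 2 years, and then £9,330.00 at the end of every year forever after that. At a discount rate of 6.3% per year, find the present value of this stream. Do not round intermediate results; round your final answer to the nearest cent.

PV of 2-year annuity: £18,400.00 × [1 − (1+0.063)^−2] / 0.063 = 33593.13397
Perpetuity value at year 2: £9,330.00 / 0.063 = 148095.23810
PV of perpetuity: 148095.23810 / (1+0.063)^2 = 131061.32832
Total PV = 33593.13397 + 131061.32832 = 164654.46229

£164654.46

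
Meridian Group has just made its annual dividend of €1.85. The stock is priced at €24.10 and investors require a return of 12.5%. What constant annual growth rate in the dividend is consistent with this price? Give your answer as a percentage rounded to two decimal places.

4.48%

P = D₀(1+g)/(r−g) ⇒ P(r−g) = D₀(1+g) ⇒ g(P+D₀) = P·r − D₀
g = (P·r − D₀)/(P + D₀) = (€24.10×0.125 − €1.85) / (€24.10 + €1.85) = 0.044798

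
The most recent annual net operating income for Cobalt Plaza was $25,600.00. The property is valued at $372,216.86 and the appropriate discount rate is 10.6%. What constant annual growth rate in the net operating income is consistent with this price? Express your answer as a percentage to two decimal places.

P = D₀(1+g)/(r−g) ⇒ P(r−g) = D₀(1+g) ⇒ g(P+D₀) = P·r − D₀
g = (P·r − D₀)/(P + D₀) = ($372,216.86×0.106 − $25,600.00) / ($372,216.86 + $25,600.00) = 0.034828

3.48%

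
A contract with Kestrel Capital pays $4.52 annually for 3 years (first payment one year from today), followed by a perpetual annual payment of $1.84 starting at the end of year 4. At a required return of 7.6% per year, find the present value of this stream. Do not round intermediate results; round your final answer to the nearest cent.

$31.17

PV of 3-year annuity: $4.52 × [1 − (1+0.076)^−3] / 0.076 = 11.73307
Perpetuity value at year 3: $1.84 / 0.076 = 24.21053
PV of perpetuity: 24.21053 / (1+0.076)^3 = 19.43423
Total PV = 11.73307 + 19.43423 = 31.16730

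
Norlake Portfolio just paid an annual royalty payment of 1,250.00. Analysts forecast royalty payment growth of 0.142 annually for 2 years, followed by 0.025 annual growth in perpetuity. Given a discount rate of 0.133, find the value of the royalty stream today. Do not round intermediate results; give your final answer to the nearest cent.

14582.52

D_1 = 1427.50000
D_2 = 1630.20500
Terminal value at year 2: TV = D_2×(1+g_2)/(r−g_2) = 1670.96013/0.108 = 15471.85301
P_0 = D_1/(1+r)^1 + D_2/(1+r)^2 + TV/(1+r)^2
    = 1259.92939 + 1269.93766 + 12052.64905 = 14582.51610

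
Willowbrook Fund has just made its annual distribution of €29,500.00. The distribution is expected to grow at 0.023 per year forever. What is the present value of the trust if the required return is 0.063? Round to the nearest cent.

€754462.50

D₁ = D₀ × (1 + g) = €29,500.00 × 1.023 = €30,178.5000
Growing perpetuity: P = D₁ / (r − g) = €30,178.5000 / (0.063 − 0.023) = €754,462.50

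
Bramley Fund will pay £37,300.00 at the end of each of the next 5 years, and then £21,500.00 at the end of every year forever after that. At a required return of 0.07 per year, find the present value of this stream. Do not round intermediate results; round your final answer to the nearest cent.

£371925.98

PV of 5-year annuity: £37,300.00 × [1 − (1+0.07)^−5] / 0.07 = 152937.36436
Perpetuity value at year 5: £21,500.00 / 0.07 = 307142.85714
PV of perpetuity: 307142.85714 / (1+0.07)^5 = 218988.61227
Total PV = 152937.36436 + 218988.61227 = 371925.97663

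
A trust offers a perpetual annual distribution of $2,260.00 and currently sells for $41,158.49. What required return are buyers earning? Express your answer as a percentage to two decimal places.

5.49%

P = C/r ⇒ r = C/P = $2,260.00/$41,158.49 = 0.054910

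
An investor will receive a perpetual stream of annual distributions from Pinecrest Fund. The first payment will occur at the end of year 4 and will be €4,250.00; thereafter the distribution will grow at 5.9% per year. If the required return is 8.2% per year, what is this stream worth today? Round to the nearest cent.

€145874.48

Value at end of year 3: C₁ / (r − g) = €4,250.00 / (0.082 − 0.059) = €184,782.6087
Discount to today: PV = €184,782.6087 / (1 + 0.082)^3 = €184,782.6087 / 1.266723 = €145,874.48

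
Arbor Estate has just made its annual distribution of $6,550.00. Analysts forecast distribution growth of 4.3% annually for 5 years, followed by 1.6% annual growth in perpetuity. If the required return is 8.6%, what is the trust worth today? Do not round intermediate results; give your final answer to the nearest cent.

D_1 = 6831.65000
D_2 = 7125.41095
D_3 = 7431.80362
D_4 = 7751.37118
D_5 = 8084.68014
Terminal value at year 5: TV = D_5×(1+g_2)/(r−g_2) = 8214.03502/0.07 = 117343.35742
P_0 = D_1/(1+r)^1 + D_2/(1+r)^2 + D_3/(1+r)^3 + D_4/(1+r)^4 + D_5/(1+r)^5 + TV/(1+r)^5
    = 6290.65378 + 6041.57632 + 5802.36106 + 5572.61748 + 5351.97056 + 77680.02985 = 106739.20904

$106739.21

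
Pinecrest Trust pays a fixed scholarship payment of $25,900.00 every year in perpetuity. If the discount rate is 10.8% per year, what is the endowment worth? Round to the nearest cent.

Level perpetuity: PV = C / r = $25,900.00 / 0.108 = $239,814.81

$239814.81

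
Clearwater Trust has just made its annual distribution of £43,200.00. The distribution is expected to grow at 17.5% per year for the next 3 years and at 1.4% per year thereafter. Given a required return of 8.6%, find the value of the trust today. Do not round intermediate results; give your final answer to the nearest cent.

£922598.50

D_1 = 50760.00000
D_2 = 59643.00000
D_3 = 70080.52500
Terminal value at year 3: TV = D_3×(1+g_2)/(r−g_2) = 71061.65235/0.072 = 986967.39375
P_0 = D_1/(1+r)^1 + D_2/(1+r)^2 + D_3/(1+r)^3 + TV/(1+r)^3
    = 46740.33149 + 50570.80065 + 54715.18486 + 770572.18681 = 922598.50381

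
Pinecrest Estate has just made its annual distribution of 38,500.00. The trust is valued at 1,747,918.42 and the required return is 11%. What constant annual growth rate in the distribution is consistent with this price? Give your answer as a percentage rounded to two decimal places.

P = D₀(1+g)/(r−g) ⇒ P(r−g) = D₀(1+g) ⇒ g(P+D₀) = P·r − D₀
g = (P·r − D₀)/(P + D₀) = (1,747,918.42×0.11 − 38,500.00) / (1,747,918.42 + 38,500.00) = 0.086078

8.61%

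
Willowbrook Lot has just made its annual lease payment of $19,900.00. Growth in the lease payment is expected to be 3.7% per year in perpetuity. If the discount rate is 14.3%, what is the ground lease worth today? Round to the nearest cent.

D₁ = D₀ × (1 + g) = $19,900.00 × 1.037 = $20,636.3000
Growing perpetuity: P = D₁ / (r − g) = $20,636.3000 / (0.143 − 0.037) = $194,682.08

$194682.08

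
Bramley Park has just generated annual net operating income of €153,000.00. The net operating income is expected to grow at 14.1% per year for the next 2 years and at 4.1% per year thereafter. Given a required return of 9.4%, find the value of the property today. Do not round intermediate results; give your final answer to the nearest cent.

D_1 = 174573.00000
D_2 = 199187.79300
Terminal value at year 2: TV = D_2×(1+g_2)/(r−g_2) = 207354.49251/0.053 = 3912348.91534
P_0 = D_1/(1+r)^1 + D_2/(1+r)^2 + TV/(1+r)^2
    = 159573.12614 + 166428.64436 + 3268909.78826 = 3594911.55876

€3594911.56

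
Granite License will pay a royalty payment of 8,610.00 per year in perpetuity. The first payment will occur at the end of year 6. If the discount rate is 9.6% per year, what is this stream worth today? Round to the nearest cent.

Value at end of year 5: C / r = 8,610.00 / 0.096 = 89,687.5000
Discount to today: PV = 89,687.5000 / (1 + 0.096)^5 = 89,687.5000 / 1.581440 = 56,712.55

56712.55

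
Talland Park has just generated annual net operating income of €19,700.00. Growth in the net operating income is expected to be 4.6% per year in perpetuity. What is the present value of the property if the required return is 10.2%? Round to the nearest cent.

€367967.86

D₁ = D₀ × (1 + g) = €19,700.00 × 1.046 = €20,606.2000
Growing perpetuity: P = D₁ / (r − g) = €20,606.2000 / (0.102 − 0.046) = €367,967.86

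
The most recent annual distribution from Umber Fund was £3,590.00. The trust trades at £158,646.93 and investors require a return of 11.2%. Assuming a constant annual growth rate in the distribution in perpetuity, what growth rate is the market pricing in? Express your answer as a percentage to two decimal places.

P = D₀(1+g)/(r−g) ⇒ P(r−g) = D₀(1+g) ⇒ g(P+D₀) = P·r − D₀
g = (P·r − D₀)/(P + D₀) = (£158,646.93×0.112 − £3,590.00) / (£158,646.93 + £3,590.00) = 0.087394

8.74%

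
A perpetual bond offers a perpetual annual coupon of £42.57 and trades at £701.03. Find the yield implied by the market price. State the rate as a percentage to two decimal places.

6.07%

P = C/r ⇒ r = C/P = £42.57/£701.03 = 0.060725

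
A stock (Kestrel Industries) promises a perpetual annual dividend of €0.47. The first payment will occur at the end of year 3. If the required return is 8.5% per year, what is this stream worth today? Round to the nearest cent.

€4.70

Value at end of year 2: C / r = €0.47 / 0.085 = €5.5294
Discount to today: PV = €5.5294 / (1 + 0.085)^2 = €5.5294 / 1.177225 = €4.70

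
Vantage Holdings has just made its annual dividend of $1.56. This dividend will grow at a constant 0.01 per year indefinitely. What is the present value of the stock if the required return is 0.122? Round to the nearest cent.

D₁ = D₀ × (1 + g) = $1.56 × 1.01 = $1.5756
Growing perpetuity: P = D₁ / (r − g) = $1.5756 / (0.122 − 0.01) = $14.07

$14.07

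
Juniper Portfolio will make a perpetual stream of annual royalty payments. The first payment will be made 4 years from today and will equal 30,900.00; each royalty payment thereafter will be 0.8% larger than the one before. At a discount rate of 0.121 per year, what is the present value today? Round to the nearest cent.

194116.83

Value at end of year 3: C₁ / (r − g) = 30,900.00 / (0.121 − 0.008) = 273,451.3274
Discount to today: PV = 273,451.3274 / (1 + 0.121)^3 = 273,451.3274 / 1.408695 = 194,116.83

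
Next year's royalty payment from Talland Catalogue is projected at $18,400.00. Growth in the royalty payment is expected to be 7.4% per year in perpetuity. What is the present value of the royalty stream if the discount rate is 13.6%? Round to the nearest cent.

Growing perpetuity: P = D₁ / (r − g) = $18,400.0000 / (0.136 − 0.074) = $296,774.19

$296774.19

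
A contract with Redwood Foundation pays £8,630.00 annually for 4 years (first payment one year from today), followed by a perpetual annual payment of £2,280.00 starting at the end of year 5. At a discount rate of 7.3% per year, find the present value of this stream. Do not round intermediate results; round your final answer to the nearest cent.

PV of 4-year annuity: £8,630.00 × [1 − (1+0.073)^−4] / 0.073 = 29034.74669
Perpetuity value at year 4: £2,280.00 / 0.073 = 31232.87671
PV of perpetuity: 31232.87671 / (1+0.073)^4 = 23562.05140
Total PV = 29034.74669 + 23562.05140 = 52596.79809

£52596.80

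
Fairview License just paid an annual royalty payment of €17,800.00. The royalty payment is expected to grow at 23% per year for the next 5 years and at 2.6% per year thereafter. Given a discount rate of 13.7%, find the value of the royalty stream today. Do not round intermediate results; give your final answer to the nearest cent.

D_1 = 21894.00000
D_2 = 26929.62000
D_3 = 33123.43260
D_4 = 40741.82210
D_5 = 50112.44118
Terminal value at year 5: TV = D_5×(1+g_2)/(r−g_2) = 51415.36465/0.111 = 463201.48334
P_0 = D_1/(1+r)^1 + D_2/(1+r)^2 + D_3/(1+r)^3 + D_4/(1+r)^4 + D_5/(1+r)^5 + TV/(1+r)^5
    = 19255.93668 + 20830.96052 + 22534.81217 + 24378.02900 + 26372.01026 + 243762.90567 = 357134.65429

€357134.65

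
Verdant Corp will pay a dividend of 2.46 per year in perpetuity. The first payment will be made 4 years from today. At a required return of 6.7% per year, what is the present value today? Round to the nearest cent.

Value at end of year 3: C / r = 2.46 / 0.067 = 36.7164
Discount to today: PV = 36.7164 / (1 + 0.067)^3 = 36.7164 / 1.214768 = 30.23

30.23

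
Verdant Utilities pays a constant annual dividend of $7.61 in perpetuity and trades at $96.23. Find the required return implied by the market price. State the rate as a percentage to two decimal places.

P = C/r ⇒ r = C/P = $7.61/$96.23 = 0.079081

7.91%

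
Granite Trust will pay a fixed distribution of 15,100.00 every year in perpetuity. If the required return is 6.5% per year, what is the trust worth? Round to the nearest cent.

232307.69

Level perpetuity: PV = C / r = 15,100.00 / 0.065 = 232,307.69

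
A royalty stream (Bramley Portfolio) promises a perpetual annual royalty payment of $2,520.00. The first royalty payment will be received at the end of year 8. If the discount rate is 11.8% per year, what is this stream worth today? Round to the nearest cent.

Value at end of year 7: C / r = $2,520.00 / 0.118 = $21,355.9322
Discount to today: PV = $21,355.9322 / (1 + 0.118)^7 = $21,355.9322 / 2.183195 = $9,781.96

$9781.96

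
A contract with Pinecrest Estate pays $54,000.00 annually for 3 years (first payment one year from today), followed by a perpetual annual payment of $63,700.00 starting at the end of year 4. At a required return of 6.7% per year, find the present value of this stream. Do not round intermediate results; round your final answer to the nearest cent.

$925150.23

PV of 3-year annuity: $54,000.00 × [1 − (1+0.067)^−3] / 0.067 = 142493.41419
Perpetuity value at year 3: $63,700.00 / 0.067 = 950746.26866
PV of perpetuity: 950746.26866 / (1+0.067)^3 = 782656.81525
Total PV = 142493.41419 + 782656.81525 = 925150.22944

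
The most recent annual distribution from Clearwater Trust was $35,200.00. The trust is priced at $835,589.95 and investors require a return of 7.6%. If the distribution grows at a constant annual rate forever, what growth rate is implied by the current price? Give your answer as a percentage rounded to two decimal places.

3.25%

P = D₀(1+g)/(r−g) ⇒ P(r−g) = D₀(1+g) ⇒ g(P+D₀) = P·r − D₀
g = (P·r − D₀)/(P + D₀) = ($835,589.95×0.076 − $35,200.00) / ($835,589.95 + $35,200.00) = 0.032505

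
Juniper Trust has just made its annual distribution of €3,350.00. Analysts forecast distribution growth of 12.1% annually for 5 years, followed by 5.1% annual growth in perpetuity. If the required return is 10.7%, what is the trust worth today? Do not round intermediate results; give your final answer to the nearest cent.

D_1 = 3755.35000
D_2 = 4209.74735
D_3 = 4719.12678
D_4 = 5290.14112
D_5 = 5930.24820
Terminal value at year 5: TV = D_5×(1+g_2)/(r−g_2) = 6232.69085/0.056 = 111298.05095
P_0 = D_1/(1+r)^1 + D_2/(1+r)^2 + D_3/(1+r)^3 + D_4/(1+r)^4 + D_5/(1+r)^5 + TV/(1+r)^5
    = 3392.36676 + 3435.26932 + 3478.71446 + 3522.70904 + 3567.26001 + 66949.82631 = 84346.14589

€84346.15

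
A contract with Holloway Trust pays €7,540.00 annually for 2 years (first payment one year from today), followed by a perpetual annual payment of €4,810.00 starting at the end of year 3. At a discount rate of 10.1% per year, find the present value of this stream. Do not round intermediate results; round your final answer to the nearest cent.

€52355.43

PV of 2-year annuity: €7,540.00 × [1 − (1+0.101)^−2] / 0.101 = 13068.41027
Perpetuity value at year 2: €4,810.00 / 0.101 = 47623.76238
PV of perpetuity: 47623.76238 / (1+0.101)^2 = 39287.01789
Total PV = 13068.41027 + 39287.01789 = 52355.42816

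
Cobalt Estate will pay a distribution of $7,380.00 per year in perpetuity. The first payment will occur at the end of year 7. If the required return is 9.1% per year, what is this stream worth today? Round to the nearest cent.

Value at end of year 6: C / r = $7,380.00 / 0.091 = $81,098.9011
Discount to today: PV = $81,098.9011 / (1 + 0.091)^6 = $81,098.9011 / 1.686353 = $48,091.29

$48091.29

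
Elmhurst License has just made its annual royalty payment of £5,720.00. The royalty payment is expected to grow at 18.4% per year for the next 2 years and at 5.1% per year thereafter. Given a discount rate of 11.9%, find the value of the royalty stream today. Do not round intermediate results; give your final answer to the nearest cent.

D_1 = 6772.48000
D_2 = 8018.61632
Terminal value at year 2: TV = D_2×(1+g_2)/(r−g_2) = 8427.56575/0.068 = 123934.79048
P_0 = D_1/(1+r)^1 + D_2/(1+r)^2 + TV/(1+r)^2
    = 6052.26095 + 6403.82213 + 98976.72142 = 111432.80450

£111432.80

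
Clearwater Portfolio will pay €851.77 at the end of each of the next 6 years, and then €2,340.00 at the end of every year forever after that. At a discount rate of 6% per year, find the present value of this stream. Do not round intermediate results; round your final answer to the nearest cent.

€31681.89

PV of 6-year annuity: €851.77 × [1 − (1+0.06)^−6] / 0.06 = 4188.42934
Perpetuity value at year 6: €2,340.00 / 0.06 = 39000.00000
PV of perpetuity: 39000.00000 / (1+0.06)^6 = 27493.46108
Total PV = 4188.42934 + 27493.46108 = 31681.89042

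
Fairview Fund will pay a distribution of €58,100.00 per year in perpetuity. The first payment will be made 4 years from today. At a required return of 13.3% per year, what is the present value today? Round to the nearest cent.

Value at end of year 3: C / r = €58,100.00 / 0.133 = €436,842.1053
Discount to today: PV = €436,842.1053 / (1 + 0.133)^3 = €436,842.1053 / 1.454420 = €300,354.93

€300354.93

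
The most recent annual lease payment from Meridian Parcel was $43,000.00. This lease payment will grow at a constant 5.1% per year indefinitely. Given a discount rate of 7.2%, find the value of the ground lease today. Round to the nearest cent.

$2152047.62

D₁ = D₀ × (1 + g) = $43,000.00 × 1.051 = $45,193.0000
Growing perpetuity: P = D₁ / (r − g) = $45,193.0000 / (0.072 − 0.051) = $2,152,047.62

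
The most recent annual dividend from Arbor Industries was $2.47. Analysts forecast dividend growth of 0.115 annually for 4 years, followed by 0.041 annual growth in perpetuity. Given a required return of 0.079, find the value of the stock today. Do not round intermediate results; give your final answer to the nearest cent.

D_1 = 2.75405
D_2 = 3.07077
D_3 = 3.42390
D_4 = 3.81765
Terminal value at year 4: TV = D_4×(1+g_2)/(r−g_2) = 3.97418/0.038 = 104.58359
P_0 = D_1/(1+r)^1 + D_2/(1+r)^2 + D_3/(1+r)^3 + D_4/(1+r)^4 + TV/(1+r)^4
    = 2.55241 + 2.63757 + 2.72557 + 2.81651 + 77.15743 = 87.88949

$87.89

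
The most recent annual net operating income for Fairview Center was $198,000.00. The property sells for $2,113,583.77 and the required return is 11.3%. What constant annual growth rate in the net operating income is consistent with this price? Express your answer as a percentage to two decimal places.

P = D₀(1+g)/(r−g) ⇒ P(r−g) = D₀(1+g) ⇒ g(P+D₀) = P·r − D₀
g = (P·r − D₀)/(P + D₀) = ($2,113,583.77×0.113 − $198,000.00) / ($2,113,583.77 + $198,000.00) = 0.017665

1.77%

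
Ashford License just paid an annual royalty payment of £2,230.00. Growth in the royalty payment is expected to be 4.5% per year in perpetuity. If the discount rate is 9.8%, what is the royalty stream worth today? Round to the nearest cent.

£43968.87

D₁ = D₀ × (1 + g) = £2,230.00 × 1.045 = £2,330.3500
Growing perpetuity: P = D₁ / (r − g) = £2,330.3500 / (0.098 − 0.045) = £43,968.87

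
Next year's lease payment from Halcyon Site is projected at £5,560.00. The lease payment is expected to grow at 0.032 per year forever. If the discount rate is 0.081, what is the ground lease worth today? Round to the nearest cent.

£113469.39

Growing perpetuity: P = D₁ / (r − g) = £5,560.0000 / (0.081 − 0.032) = £113,469.39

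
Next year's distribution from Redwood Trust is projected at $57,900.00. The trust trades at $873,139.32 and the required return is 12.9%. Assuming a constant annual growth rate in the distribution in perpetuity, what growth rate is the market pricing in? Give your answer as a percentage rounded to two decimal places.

P = D₁/(r−g) ⇒ g = r − D₁/P = 0.129 − $57,900.00/$873,139.32 = 0.062688

6.27%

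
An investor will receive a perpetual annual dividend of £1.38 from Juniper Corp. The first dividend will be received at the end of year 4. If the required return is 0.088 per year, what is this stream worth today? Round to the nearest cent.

£12.18

Value at end of year 3: C / r = £1.38 / 0.088 = £15.6818
Discount to today: PV = £15.6818 / (1 + 0.088)^3 = £15.6818 / 1.287913 = £12.18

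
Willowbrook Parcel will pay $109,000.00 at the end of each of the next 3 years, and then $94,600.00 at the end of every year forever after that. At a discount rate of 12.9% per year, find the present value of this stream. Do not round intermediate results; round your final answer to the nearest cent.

PV of 3-year annuity: $109,000.00 × [1 − (1+0.129)^−3] / 0.129 = 257803.26821
Perpetuity value at year 3: $94,600.00 / 0.129 = 733333.33333
PV of perpetuity: 733333.33333 / (1+0.129)^3 = 509588.47854
Total PV = 257803.26821 + 509588.47854 = 767391.74675

$767391.75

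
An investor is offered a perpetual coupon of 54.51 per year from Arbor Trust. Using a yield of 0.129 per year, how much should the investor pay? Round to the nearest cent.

Level perpetuity: PV = C / r = 54.51 / 0.129 = 422.56

422.56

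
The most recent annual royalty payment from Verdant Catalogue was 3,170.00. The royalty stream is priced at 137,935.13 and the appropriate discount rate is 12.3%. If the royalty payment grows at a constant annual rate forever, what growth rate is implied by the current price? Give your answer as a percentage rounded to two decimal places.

P = D₀(1+g)/(r−g) ⇒ P(r−g) = D₀(1+g) ⇒ g(P+D₀) = P·r − D₀
g = (P·r − D₀)/(P + D₀) = (137,935.13×0.123 − 3,170.00) / (137,935.13 + 3,170.00) = 0.097771

9.78%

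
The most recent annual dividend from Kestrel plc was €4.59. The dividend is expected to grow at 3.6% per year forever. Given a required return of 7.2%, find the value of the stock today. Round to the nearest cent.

D₁ = D₀ × (1 + g) = €4.59 × 1.036 = €4.7552
Growing perpetuity: P = D₁ / (r − g) = €4.7552 / (0.072 − 0.036) = €132.09

€132.09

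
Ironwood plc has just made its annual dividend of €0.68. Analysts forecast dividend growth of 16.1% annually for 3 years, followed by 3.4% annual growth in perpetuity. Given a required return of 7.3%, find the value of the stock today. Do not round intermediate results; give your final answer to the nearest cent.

D_1 = 0.78948
D_2 = 0.91659
D_3 = 1.06416
Terminal value at year 3: TV = D_3×(1+g_2)/(r−g_2) = 1.10034/0.039 = 28.21379
P_0 = D_1/(1+r)^1 + D_2/(1+r)^2 + D_3/(1+r)^3 + TV/(1+r)^3
    = 0.73577 + 0.79611 + 0.86140 + 22.83822 = 25.23151

€25.23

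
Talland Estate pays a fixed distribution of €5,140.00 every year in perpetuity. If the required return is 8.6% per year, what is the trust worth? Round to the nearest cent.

€59767.44

Level perpetuity: PV = C / r = €5,140.00 / 0.086 = €59,767.44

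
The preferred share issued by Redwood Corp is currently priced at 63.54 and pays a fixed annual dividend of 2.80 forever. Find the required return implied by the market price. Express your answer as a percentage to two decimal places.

4.41%

P = C/r ⇒ r = C/P = 2.80/63.54 = 0.044067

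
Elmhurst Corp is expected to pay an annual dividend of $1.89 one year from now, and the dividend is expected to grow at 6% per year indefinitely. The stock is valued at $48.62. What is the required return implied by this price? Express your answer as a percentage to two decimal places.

9.89%

P = D₁/(r − g) ⇒ r = D₁/P + g = $1.8900/$48.62 + 0.06 = 0.038873 + 0.06 = 0.098873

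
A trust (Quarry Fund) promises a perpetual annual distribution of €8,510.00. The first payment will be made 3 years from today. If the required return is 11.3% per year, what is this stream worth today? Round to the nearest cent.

€60794.01

Value at end of year 2: C / r = €8,510.00 / 0.113 = €75,309.7345
Discount to today: PV = €75,309.7345 / (1 + 0.113)^2 = €75,309.7345 / 1.238769 = €60,794.01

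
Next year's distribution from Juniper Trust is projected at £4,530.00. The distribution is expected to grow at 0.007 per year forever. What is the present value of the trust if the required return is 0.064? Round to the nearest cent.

Growing perpetuity: P = D₁ / (r − g) = £4,530.0000 / (0.064 − 0.007) = £79,473.68

£79473.68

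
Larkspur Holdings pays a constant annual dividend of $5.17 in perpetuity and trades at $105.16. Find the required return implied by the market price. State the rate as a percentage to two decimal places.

P = C/r ⇒ r = C/P = $5.17/$105.16 = 0.049163

4.92%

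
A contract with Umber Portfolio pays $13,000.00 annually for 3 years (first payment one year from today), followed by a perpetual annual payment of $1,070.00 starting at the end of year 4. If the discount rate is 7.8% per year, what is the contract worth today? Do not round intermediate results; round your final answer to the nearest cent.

$44574.01

PV of 3-year annuity: $13,000.00 × [1 − (1+0.078)^−3] / 0.078 = 33623.53255
Perpetuity value at year 3: $1,070.00 / 0.078 = 13717.94872
PV of perpetuity: 13717.94872 / (1+0.078)^3 = 10950.47335
Total PV = 33623.53255 + 10950.47335 = 44574.00590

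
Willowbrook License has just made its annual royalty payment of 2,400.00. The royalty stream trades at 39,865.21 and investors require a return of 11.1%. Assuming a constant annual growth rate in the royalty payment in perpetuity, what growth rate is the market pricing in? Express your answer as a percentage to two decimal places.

4.79%

P = D₀(1+g)/(r−g) ⇒ P(r−g) = D₀(1+g) ⇒ g(P+D₀) = P·r − D₀
g = (P·r − D₀)/(P + D₀) = (39,865.21×0.111 − 2,400.00) / (39,865.21 + 2,400.00) = 0.047913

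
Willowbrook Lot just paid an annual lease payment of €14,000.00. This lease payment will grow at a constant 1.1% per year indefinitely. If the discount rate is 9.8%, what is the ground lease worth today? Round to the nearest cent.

D₁ = D₀ × (1 + g) = €14,000.00 × 1.011 = €14,154.0000
Growing perpetuity: P = D₁ / (r − g) = €14,154.0000 / (0.098 − 0.011) = €162,689.66

€162689.66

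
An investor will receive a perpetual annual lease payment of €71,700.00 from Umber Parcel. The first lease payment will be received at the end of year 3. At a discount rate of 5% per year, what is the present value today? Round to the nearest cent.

Value at end of year 2: C / r = €71,700.00 / 0.05 = €1,434,000.0000
Discount to today: PV = €1,434,000.0000 / (1 + 0.05)^2 = €1,434,000.0000 / 1.102500 = €1,300,680.27

€1300680.27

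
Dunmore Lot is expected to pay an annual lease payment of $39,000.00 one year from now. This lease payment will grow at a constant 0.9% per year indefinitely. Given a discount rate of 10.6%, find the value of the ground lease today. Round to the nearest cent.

$402061.86

Growing perpetuity: P = D₁ / (r − g) = $39,000.0000 / (0.106 − 0.009) = $402,061.86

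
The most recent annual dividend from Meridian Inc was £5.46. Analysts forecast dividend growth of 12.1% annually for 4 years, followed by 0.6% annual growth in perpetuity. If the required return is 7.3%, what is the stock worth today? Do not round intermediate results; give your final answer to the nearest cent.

£122.06

D_1 = 6.12066
D_2 = 6.86126
D_3 = 7.69147
D_4 = 8.62214
Terminal value at year 4: TV = D_4×(1+g_2)/(r−g_2) = 8.67387/0.067 = 129.46080
P_0 = D_1/(1+r)^1 + D_2/(1+r)^2 + D_3/(1+r)^3 + D_4/(1+r)^4 + TV/(1+r)^4
    = 5.70425 + 5.95943 + 6.22602 + 6.50453 + 97.66510 = 122.05932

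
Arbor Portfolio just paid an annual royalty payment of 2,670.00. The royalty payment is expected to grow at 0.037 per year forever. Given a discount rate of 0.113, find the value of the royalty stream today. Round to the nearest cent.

D₁ = D₀ × (1 + g) = 2,670.00 × 1.037 = 2,768.7900
Growing perpetuity: P = D₁ / (r − g) = 2,768.7900 / (0.113 − 0.037) = 36,431.45

36431.45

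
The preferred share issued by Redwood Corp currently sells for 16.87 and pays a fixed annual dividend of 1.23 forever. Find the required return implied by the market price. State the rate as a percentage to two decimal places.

7.29%

P = C/r ⇒ r = C/P = 1.23/16.87 = 0.072910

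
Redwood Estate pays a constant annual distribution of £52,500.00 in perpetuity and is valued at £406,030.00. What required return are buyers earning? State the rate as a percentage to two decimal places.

P = C/r ⇒ r = C/P = £52,500.00/£406,030.00 = 0.129301

12.93%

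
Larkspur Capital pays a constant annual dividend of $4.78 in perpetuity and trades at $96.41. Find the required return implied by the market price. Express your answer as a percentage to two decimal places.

P = C/r ⇒ r = C/P = $4.78/$96.41 = 0.049580

4.96%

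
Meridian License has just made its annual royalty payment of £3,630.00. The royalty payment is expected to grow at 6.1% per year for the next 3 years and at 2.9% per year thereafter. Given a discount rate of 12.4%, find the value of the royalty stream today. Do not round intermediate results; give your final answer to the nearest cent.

D_1 = 3851.43000
D_2 = 4086.36723
D_3 = 4335.63563
Terminal value at year 3: TV = D_3×(1+g_2)/(r−g_2) = 4461.36906/0.095 = 46961.77962
P_0 = D_1/(1+r)^1 + D_2/(1+r)^2 + D_3/(1+r)^3 + TV/(1+r)^3
    = 3426.53915 + 3234.48224 + 3053.19008 + 33070.86942 = 42785.08089

£42785.08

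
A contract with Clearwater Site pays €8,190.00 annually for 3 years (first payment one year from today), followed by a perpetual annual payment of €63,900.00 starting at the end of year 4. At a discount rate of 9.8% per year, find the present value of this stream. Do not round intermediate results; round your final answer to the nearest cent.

€513009.02

PV of 3-year annuity: €8,190.00 × [1 − (1+0.098)^−3] / 0.098 = 20439.24572
Perpetuity value at year 3: €63,900.00 / 0.098 = 652040.81633
PV of perpetuity: 652040.81633 / (1+0.098)^3 = 492569.77831
Total PV = 20439.24572 + 492569.77831 = 513009.02403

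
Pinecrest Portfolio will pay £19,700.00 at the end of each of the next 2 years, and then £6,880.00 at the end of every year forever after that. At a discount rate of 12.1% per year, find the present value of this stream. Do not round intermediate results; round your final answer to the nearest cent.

PV of 2-year annuity: £19,700.00 × [1 − (1+0.121)^−2] / 0.121 = 33250.30776
Perpetuity value at year 2: £6,880.00 / 0.121 = 56859.50413
PV of perpetuity: 56859.50413 / (1+0.121)^2 = 45247.21391
Total PV = 33250.30776 + 45247.21391 = 78497.52167

£78497.52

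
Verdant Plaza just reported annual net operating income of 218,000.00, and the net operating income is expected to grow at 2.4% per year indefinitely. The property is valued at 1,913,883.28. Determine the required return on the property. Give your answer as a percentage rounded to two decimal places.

14.06%

D₁ = 218,000.00 × 1.024 = 223,232.0000
P = D₁/(r − g) ⇒ r = D₁/P + g = 223,232.0000/1,913,883.28 + 0.024 = 0.116638 + 0.024 = 0.140638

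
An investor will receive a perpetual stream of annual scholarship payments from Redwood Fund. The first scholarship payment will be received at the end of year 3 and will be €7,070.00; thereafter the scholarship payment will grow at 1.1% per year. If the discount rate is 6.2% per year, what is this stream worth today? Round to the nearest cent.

€122913.68

Value at end of year 2: C₁ / (r − g) = €7,070.00 / (0.062 − 0.011) = €138,627.4510
Discount to today: PV = €138,627.4510 / (1 + 0.062)^2 = €138,627.4510 / 1.127844 = €122,913.68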